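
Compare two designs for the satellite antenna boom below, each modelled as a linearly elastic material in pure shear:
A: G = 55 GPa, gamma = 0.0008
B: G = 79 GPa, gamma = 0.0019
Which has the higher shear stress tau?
Model: a linearly elastic material in pure shear, so tau = G·gamma (SI units).
  A: tau = (5.5 × 10¹⁰) × 0.0008 = 4.4 × 10⁷ Pa = 44 MPa
  B: tau = (7.9 × 10¹⁰) × 0.0019 = 1.501 × 10⁸ Pa = 150.1 MPa
150.1 MPa > 44 MPa, so B is larger.
Final answer: B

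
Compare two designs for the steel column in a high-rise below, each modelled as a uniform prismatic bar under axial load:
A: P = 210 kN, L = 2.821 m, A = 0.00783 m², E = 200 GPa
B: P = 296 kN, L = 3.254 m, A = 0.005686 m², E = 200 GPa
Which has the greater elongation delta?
Model: a uniform prismatic bar under axial load, so delta = (P·L) / (A·E) (SI units).
  A: delta = (210000 × 2.821) / (0.00783 × (2 × 10¹¹)) = 0.0003783 m = 0.3783 mm
  B: delta = (296000 × 3.254) / (0.005686 × (2 × 10¹¹)) = 0.000847 m = 0.847 mm
0.847 mm > 0.3783 mm, so B is larger.
Final answer: B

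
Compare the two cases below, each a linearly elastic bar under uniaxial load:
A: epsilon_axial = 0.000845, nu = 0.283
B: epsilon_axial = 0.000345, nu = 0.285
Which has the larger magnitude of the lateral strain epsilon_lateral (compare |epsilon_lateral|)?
Model: a linearly elastic bar under uniaxial load, so epsilon_lateral = -nu·epsilon_axial (SI units).
  A: epsilon_lateral = -(0.283 × 0.000845) = -0.0002391
  B: epsilon_lateral = -(0.285 × 0.000345) = -9.832 × 10⁻⁵
|epsilon_lateral|: A = 0.0002391, B = 9.832 × 10⁻⁵, so A is larger in magnitude.
Final answer: A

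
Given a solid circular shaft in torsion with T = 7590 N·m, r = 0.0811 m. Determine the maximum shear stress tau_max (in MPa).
Model: a solid circular shaft in torsion, so tau_max = (2·T) / (π·r^3).
Substitute:
  tau_max = (2 × 7590) / (π × 0.0811^3)
  tau_max = 9.059 × 10⁶ Pa
Convert: tau_max = 9.059 × 10⁶ Pa = 9.059 MPa
Final answer: tau_max = 9.059 MPa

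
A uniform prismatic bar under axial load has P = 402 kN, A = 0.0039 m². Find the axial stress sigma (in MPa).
Model: a uniform prismatic bar under axial load, so sigma = P / A.
Convert to SI units:
  P = 402 kN = 402000 N
Substitute:
  sigma = 402000 / 0.0039
  sigma = 1.031 × 10⁸ Pa
Convert: sigma = 1.031 × 10⁸ Pa = 103.1 MPa
Final answer: sigma = 103.1 MPa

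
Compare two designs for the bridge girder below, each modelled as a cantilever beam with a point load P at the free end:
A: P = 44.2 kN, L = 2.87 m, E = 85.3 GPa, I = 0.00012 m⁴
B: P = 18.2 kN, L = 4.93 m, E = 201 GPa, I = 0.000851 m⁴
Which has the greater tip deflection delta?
Model: a cantilever beam with a point load P at the free end, so delta = (P·L^3) / (3·E·I) (SI units).
  A: delta = (44200 × 2.87^3) / (3 × (8.53 × 10¹⁰) × 0.00012) = 0.03403 m = 34.03 mm
  B: delta = (18200 × 4.93^3) / (3 × (2.01 × 10¹¹) × 0.000851) = 0.00425 m = 4.25 mm
34.03 mm > 4.25 mm, so A is larger.
Final answer: A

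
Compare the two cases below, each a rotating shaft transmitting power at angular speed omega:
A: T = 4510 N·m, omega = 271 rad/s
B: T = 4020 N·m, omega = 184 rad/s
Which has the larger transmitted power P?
Model: a rotating shaft transmitting power at angular speed omega, so P = T·omega (SI units).
  A: P = 4510 × 271 = 1.222 × 10⁶ W = 1222 kW
  B: P = 4020 × 184 = 739700 W = 739.7 kW
1222 kW > 739.7 kW, so A is larger.
Final answer: A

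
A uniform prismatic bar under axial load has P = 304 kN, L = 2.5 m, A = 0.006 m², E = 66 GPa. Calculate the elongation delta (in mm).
Model: a uniform prismatic bar under axial load, so delta = (P·L) / (A·E).
Convert to SI units:
  P = 304 kN = 304000 N
  E = 66 GPa = 6.6 × 10¹⁰ Pa
Substitute:
  delta = (304000 × 2.5) / (0.006 × (6.6 × 10¹⁰))
  delta = 0.001919 m
Convert: delta = 0.001919 m = 1.919 mm
Final answer: delta = 1.919 mm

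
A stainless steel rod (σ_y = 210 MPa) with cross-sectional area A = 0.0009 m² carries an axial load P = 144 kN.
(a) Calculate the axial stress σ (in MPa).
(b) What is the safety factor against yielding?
(a) Axial stress σ = P/A. Convert P = 144 kN = 144000 N.
  σ = 144000 / 0.0009 = 1.6 × 10⁸ Pa = 160 MPa
(b) Safety factor SF = σ_y/σ = 210 / 160 = 1.312
Final answer: (a) σ = 160 MPa, (b) SF = 1.312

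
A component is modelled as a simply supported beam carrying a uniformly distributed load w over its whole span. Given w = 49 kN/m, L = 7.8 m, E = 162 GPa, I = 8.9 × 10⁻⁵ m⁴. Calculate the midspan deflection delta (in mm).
Model: a simply supported beam carrying a uniformly distributed load w over its whole span, so delta = (5·w·L^4) / (384·E·I).
Convert to SI units:
  w = 49 kN/m = 49000 N/m
  E = 162 GPa = 1.62 × 10¹¹ Pa
Substitute:
  delta = (5 × 49000 × 7.8^4) / (384 × (1.62 × 10¹¹) × (8.9 × 10⁻⁵))
  delta = 0.1638 m
Convert: delta = 0.1638 m = 163.8 mm
Final answer: delta = 163.8 mm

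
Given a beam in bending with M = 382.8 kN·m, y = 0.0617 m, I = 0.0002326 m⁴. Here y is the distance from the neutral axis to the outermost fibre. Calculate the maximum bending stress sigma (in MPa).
Model: a beam in bending, so sigma = (M·y) / I.
Convert to SI units:
  M = 382.8 kN·m = 382800 N·m
Substitute:
  sigma = (382800 × 0.0617) / 0.0002326
  sigma = 1.015 × 10⁸ Pa
Convert: sigma = 1.015 × 10⁸ Pa = 101.5 MPa
Final answer: sigma = 101.5 MPa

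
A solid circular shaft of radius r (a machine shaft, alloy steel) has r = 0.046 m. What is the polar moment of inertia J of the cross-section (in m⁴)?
Model: a solid circular shaft of radius r, so J = (π·r^4) / 2.
Substitute:
  J = (π × 0.046^4) / 2
  J = 7.033 × 10⁻⁶ m⁴
Final answer: J = 7.033 × 10⁻⁶ m⁴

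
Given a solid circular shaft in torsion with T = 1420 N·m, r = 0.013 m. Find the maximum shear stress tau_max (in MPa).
Model: a solid circular shaft in torsion, so tau_max = (2·T) / (π·r^3).
Substitute:
  tau_max = (2 × 1420) / (π × 0.013^3)
  tau_max = 4.115 × 10⁸ Pa
Convert: tau_max = 4.115 × 10⁸ Pa = 411.5 MPa
Final answer: tau_max = 411.5 MPa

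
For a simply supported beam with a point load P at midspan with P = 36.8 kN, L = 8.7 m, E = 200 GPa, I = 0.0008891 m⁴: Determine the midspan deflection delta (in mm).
Model: a simply supported beam with a point load P at midspan, so delta = (P·L^3) / (48·E·I).
Convert to SI units:
  P = 36.8 kN = 36800 N
  E = 200 GPa = 2 × 10¹¹ Pa
Substitute:
  delta = (36800 × 8.7^3) / (48 × (2 × 10¹¹) × 0.0008891)
  delta = 0.002839 m
Convert: delta = 0.002839 m = 2.839 mm
Final answer: delta = 2.839 mm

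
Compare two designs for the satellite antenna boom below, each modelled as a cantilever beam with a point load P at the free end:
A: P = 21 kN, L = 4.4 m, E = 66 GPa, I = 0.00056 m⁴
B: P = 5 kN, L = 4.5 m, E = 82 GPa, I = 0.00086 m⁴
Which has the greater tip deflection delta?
Model: a cantilever beam with a point load P at the free end, so delta = (P·L^3) / (3·E·I) (SI units).
  A: delta = (21000 × 4.4^3) / (3 × (6.6 × 10¹⁰) × 0.00056) = 0.01613 m = 16.13 mm
  B: delta = (5000 × 4.5^3) / (3 × (8.2 × 10¹⁰) × 0.00086) = 0.002154 m = 2.154 mm
16.13 mm > 2.154 mm, so A is larger.
Final answer: A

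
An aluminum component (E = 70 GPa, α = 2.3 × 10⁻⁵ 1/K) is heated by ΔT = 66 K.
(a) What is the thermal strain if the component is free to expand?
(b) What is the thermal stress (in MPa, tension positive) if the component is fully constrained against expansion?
(a) Free thermal strain ε_th = α·ΔT = (2.3 × 10⁻⁵) × 66 = 0.001518
(b) Fully constrained, the expansion is suppressed, so σ = -E·α·ΔT. Convert E = 70 GPa = 7 × 10¹⁰ Pa.
  σ = -(7 × 10¹⁰) × (2.3 × 10⁻⁵) × 66 = -1.063 × 10⁸ Pa = -106.3 MPa (compressive)
Final answer: (a) ε_th = 0.001518, (b) σ = -106.3 MPa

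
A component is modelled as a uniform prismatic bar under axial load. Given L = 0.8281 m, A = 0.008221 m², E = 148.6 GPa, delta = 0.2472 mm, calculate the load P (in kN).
Model: a uniform prismatic bar under axial load, so delta = (P·L) / (A·E).
Solve for P: P = (delta·A·E) / L.
Convert to SI units:
  E = 148.6 GPa = 1.486 × 10¹¹ Pa
  delta = 0.2472 mm = 0.0002472 m
Substitute:
  P = (0.0002472 × 0.008221 × (1.486 × 10¹¹)) / 0.8281
  P = 364700 N
Convert: P = 364700 N = 364.7 kN
Final answer: P = 364.7 kN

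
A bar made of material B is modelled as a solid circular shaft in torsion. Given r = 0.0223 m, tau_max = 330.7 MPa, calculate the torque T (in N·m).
Model: a solid circular shaft in torsion, so tau_max = (2·T) / (π·r^3).
Solve for T: T = (π·tau_max·r^3) / 2.
Convert to SI units:
  tau_max = 330.7 MPa = 3.307 × 10⁸ Pa
Substitute:
  T = (π × (3.307 × 10⁸) × 0.0223^3) / 2
  T = 5761 N·m
Final answer: T = 5761 N·m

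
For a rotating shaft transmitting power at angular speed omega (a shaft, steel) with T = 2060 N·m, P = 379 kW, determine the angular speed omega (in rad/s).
Model: a rotating shaft transmitting power at angular speed omega, so P = T·omega.
Solve for omega: omega = P / T.
Convert to SI units:
  P = 379 kW = 379000 W
Substitute:
  omega = 379000 / 2060
  omega = 184 rad/s
Final answer: omega = 184 rad/s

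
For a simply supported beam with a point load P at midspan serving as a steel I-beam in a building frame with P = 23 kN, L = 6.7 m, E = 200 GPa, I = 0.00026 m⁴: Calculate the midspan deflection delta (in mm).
Model: a simply supported beam with a point load P at midspan, so delta = (P·L^3) / (48·E·I).
Convert to SI units:
  P = 23 kN = 23000 N
  E = 200 GPa = 2 × 10¹¹ Pa
Substitute:
  delta = (23000 × 6.7^3) / (48 × (2 × 10¹¹) × 0.00026)
  delta = 0.002771 m
Convert: delta = 0.002771 m = 2.771 mm
Final answer: delta = 2.771 mm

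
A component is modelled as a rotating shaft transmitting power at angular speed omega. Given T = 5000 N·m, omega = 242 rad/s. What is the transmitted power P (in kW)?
Model: a rotating shaft transmitting power at angular speed omega, so P = T·omega.
Substitute:
  P = 5000 × 242
  P = 1.21 × 10⁶ W
Convert: P = 1.21 × 10⁶ W = 1210 kW
Final answer: P = 1210 kW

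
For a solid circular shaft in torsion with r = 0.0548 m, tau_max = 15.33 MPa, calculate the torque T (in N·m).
Model: a solid circular shaft in torsion, so tau_max = (2·T) / (π·r^3).
Solve for T: T = (π·tau_max·r^3) / 2.
Convert to SI units:
  tau_max = 15.33 MPa = 1.533 × 10⁷ Pa
Substitute:
  T = (π × (1.533 × 10⁷) × 0.0548^3) / 2
  T = 3963 N·m
Final answer: T = 3963 N·m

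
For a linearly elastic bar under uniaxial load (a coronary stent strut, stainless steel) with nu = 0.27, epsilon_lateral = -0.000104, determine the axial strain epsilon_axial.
Model: a linearly elastic bar under uniaxial load, so epsilon_lateral = -nu·epsilon_axial.
Solve for epsilon_axial: epsilon_axial = -epsilon_lateral / nu.
Substitute:
  epsilon_axial = -(-0.000104) / 0.27
  epsilon_axial = 0.0003852
Final answer: epsilon_axial = 0.0003852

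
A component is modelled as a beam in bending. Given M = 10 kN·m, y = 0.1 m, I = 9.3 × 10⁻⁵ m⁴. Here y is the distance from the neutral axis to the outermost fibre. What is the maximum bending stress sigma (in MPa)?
Model: a beam in bending, so sigma = (M·y) / I.
Convert to SI units:
  M = 10 kN·m = 10000 N·m
Substitute:
  sigma = (10000 × 0.1) / (9.3 × 10⁻⁵)
  sigma = 1.075 × 10⁷ Pa
Convert: sigma = 1.075 × 10⁷ Pa = 10.75 MPa
Final answer: sigma = 10.75 MPa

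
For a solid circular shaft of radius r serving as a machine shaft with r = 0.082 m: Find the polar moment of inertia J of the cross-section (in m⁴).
Model: a solid circular shaft of radius r, so J = (π·r^4) / 2.
Substitute:
  J = (π × 0.082^4) / 2
  J = 7.102 × 10⁻⁵ m⁴
Final answer: J = 7.102 × 10⁻⁵ m⁴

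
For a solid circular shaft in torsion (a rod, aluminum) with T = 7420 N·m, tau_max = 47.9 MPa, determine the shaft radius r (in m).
Model: a solid circular shaft in torsion, so tau_max = (2·T) / (π·r^3).
Solve for r: r = ((2·T) / (π·tau_max))^(1/3).
Convert to SI units:
  tau_max = 47.9 MPa = 4.79 × 10⁷ Pa
Substitute:
  r = ((2 × 7420) / (π × (4.79 × 10⁷)))^(1/3)
  r = 0.0462 m
Final answer: r = 0.0462 m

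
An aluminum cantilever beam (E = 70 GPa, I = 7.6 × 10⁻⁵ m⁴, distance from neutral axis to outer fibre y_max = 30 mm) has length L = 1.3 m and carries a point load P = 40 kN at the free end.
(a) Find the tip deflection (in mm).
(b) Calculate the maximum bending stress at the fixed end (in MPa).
(a) Tip deflection of a cantilever with an end point load: δ = P·L^3 / (3·E·I). Convert P = 40 kN = 40000 N, E = 70 GPa = 7 × 10¹⁰ Pa.
  δ = (40000 × 1.3^3) / (3 × (7 × 10¹⁰) × (7.6 × 10⁻⁵)) = 0.005506 m = 5.506 mm
(b) Maximum bending moment at the fixed end: M = P·L = 40000 × 1.3 = 52000 N·m. Convert y_max = 30 mm = 0.03 m.
  σ = M·y_max / I = (52000 × 0.03) / (7.6 × 10⁻⁵) = 2.053 × 10⁷ Pa = 20.53 MPa
Final answer: (a) δ = 5.506 mm, (b) σ = 20.53 MPa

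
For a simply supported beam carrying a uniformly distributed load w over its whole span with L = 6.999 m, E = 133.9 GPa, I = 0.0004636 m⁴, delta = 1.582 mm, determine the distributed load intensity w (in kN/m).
Model: a simply supported beam carrying a uniformly distributed load w over its whole span, so delta = (5·w·L^4) / (384·E·I).
Solve for w: w = (384·delta·E·I) / (5·L^4).
Convert to SI units:
  E = 133.9 GPa = 1.339 × 10¹¹ Pa
  delta = 1.582 mm = 0.001582 m
Substitute:
  w = (384 × 0.001582 × (1.339 × 10¹¹) × 0.0004636) / (5 × 6.999^4)
  w = 3143 N/m
Convert: w = 3143 N/m = 3.143 kN/m
Final answer: w = 3.143 kN/m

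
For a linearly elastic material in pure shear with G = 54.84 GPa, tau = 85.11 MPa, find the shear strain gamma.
Model: a linearly elastic material in pure shear, so tau = G·gamma.
Solve for gamma: gamma = tau / G.
Convert to SI units:
  G = 54.84 GPa = 5.484 × 10¹⁰ Pa
  tau = 85.11 MPa = 8.511 × 10⁷ Pa
Substitute:
  gamma = (8.511 × 10⁷) / (5.484 × 10¹⁰)
  gamma = 0.001552
Final answer: gamma = 0.001552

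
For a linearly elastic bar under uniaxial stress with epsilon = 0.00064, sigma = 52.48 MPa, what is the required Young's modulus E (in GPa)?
Model: a linearly elastic bar under uniaxial stress, so sigma = E·epsilon.
Solve for E: E = sigma / epsilon.
Convert to SI units:
  sigma = 52.48 MPa = 5.248 × 10⁷ Pa
Substitute:
  E = (5.248 × 10⁷) / 0.00064
  E = 8.2 × 10¹⁰ Pa
Convert: E = 8.2 × 10¹⁰ Pa = 82 GPa
Final answer: E = 82 GPa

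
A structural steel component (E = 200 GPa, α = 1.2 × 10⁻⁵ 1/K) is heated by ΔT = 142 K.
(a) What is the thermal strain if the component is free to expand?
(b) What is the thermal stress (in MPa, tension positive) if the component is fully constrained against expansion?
(a) Free thermal strain ε_th = α·ΔT = (1.2 × 10⁻⁵) × 142 = 0.001704
(b) Fully constrained, the expansion is suppressed, so σ = -E·α·ΔT. Convert E = 200 GPa = 2 × 10¹¹ Pa.
  σ = -(2 × 10¹¹) × (1.2 × 10⁻⁵) × 142 = -3.408 × 10⁸ Pa = -340.8 MPa (compressive)
Final answer: (a) ε_th = 0.001704, (b) σ = -340.8 MPa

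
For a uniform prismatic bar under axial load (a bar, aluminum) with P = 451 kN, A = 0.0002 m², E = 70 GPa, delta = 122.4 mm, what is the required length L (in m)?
Model: a uniform prismatic bar under axial load, so delta = (P·L) / (A·E).
Solve for L: L = (delta·A·E) / P.
Convert to SI units:
  P = 451 kN = 451000 N
  E = 70 GPa = 7 × 10¹⁰ Pa
  delta = 122.4 mm = 0.1224 m
Substitute:
  L = (0.1224 × 0.0002 × (7 × 10¹⁰)) / 451000
  L = 3.8 m
Final answer: L = 3.8 m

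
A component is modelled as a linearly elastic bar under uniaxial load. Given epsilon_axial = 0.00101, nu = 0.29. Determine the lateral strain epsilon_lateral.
Model: a linearly elastic bar under uniaxial load, so epsilon_lateral = -nu·epsilon_axial.
Substitute:
  epsilon_lateral = -(0.29 × 0.00101)
  epsilon_lateral = -0.0002929
Final answer: epsilon_lateral = -0.0002929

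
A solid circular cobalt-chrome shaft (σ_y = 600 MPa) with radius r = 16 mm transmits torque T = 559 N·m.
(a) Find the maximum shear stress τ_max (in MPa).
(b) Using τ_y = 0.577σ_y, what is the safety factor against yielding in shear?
(a) For a solid circular shaft, τ_max = T·r/J with J = π·r^4/2, i.e. τ_max = 2·T / (π·r^3). Convert r = 16 mm = 0.016 m.
  τ_max = (2 × 559) / (π × 0.016^3) = 8.688 × 10⁷ Pa = 86.88 MPa
(b) τ_y = 0.577 × 600 = 346.2 MPa
  SF = τ_y/τ_max = 346.2 / 86.88 = 3.985
Final answer: (a) τ_max = 86.88 MPa, (b) SF = 3.985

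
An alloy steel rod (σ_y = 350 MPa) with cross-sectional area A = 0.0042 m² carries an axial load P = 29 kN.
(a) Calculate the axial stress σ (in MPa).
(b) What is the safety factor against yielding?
(a) Axial stress σ = P/A. Convert P = 29 kN = 29000 N.
  σ = 29000 / 0.0042 = 6.905 × 10⁶ Pa = 6.905 MPa
(b) Safety factor SF = σ_y/σ = 350 / 6.905 = 50.69
Final answer: (a) σ = 6.905 MPa, (b) SF = 50.69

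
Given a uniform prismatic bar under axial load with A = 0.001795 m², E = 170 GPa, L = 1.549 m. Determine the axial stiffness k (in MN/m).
Model: a uniform prismatic bar under axial load, so k = (A·E) / L.
Convert to SI units:
  E = 170 GPa = 1.7 × 10¹¹ Pa
Substitute:
  k = (0.001795 × (1.7 × 10¹¹)) / 1.549
  k = 1.97 × 10⁸ N/m
Convert: k = 1.97 × 10⁸ N/m = 197 MN/m
Final answer: k = 197 MN/m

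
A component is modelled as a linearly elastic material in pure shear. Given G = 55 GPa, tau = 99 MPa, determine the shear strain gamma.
Model: a linearly elastic material in pure shear, so tau = G·gamma.
Solve for gamma: gamma = tau / G.
Convert to SI units:
  G = 55 GPa = 5.5 × 10¹⁰ Pa
  tau = 99 MPa = 9.9 × 10⁷ Pa
Substitute:
  gamma = (9.9 × 10⁷) / (5.5 × 10¹⁰)
  gamma = 0.0018
Final answer: gamma = 0.0018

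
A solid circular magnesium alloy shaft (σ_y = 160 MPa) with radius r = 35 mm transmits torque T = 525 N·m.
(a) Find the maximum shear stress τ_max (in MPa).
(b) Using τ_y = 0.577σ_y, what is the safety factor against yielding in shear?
(a) For a solid circular shaft, τ_max = T·r/J with J = π·r^4/2, i.e. τ_max = 2·T / (π·r^3). Convert r = 35 mm = 0.035 m.
  τ_max = (2 × 525) / (π × 0.035^3) = 7.795 × 10⁶ Pa = 7.795 MPa
(b) τ_y = 0.577 × 160 = 92.32 MPa
  SF = τ_y/τ_max = 92.32 / 7.795 = 11.84
Final answer: (a) τ_max = 7.795 MPa, (b) SF = 11.84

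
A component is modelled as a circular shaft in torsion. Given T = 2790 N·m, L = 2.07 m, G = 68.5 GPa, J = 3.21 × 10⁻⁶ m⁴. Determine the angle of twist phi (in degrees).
Model: a circular shaft in torsion, so phi = (T·L) / (G·J).
Convert to SI units:
  G = 68.5 GPa = 6.85 × 10¹⁰ Pa
Substitute:
  phi = (2790 × 2.07) / ((6.85 × 10¹⁰) × (3.21 × 10⁻⁶))
  phi = 0.02627 rad
Convert to degrees: phi = 0.02627 × 180/π = 1.505°
Final answer: phi = 1.505°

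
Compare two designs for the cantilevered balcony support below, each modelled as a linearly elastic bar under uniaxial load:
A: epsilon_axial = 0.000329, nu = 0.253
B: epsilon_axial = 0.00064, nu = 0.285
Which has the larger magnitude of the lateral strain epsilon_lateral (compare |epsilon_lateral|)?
Model: a linearly elastic bar under uniaxial load, so epsilon_lateral = -nu·epsilon_axial (SI units).
  A: epsilon_lateral = -(0.253 × 0.000329) = -8.324 × 10⁻⁵
  B: epsilon_lateral = -(0.285 × 0.00064) = -0.0001824
|epsilon_lateral|: A = 8.324 × 10⁻⁵, B = 0.0001824, so B is larger in magnitude.
Final answer: B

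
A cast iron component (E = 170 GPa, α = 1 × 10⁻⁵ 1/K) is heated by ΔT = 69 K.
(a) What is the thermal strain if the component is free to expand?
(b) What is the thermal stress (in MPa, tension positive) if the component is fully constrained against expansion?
(a) Free thermal strain ε_th = α·ΔT = (1 × 10⁻⁵) × 69 = 0.00069
(b) Fully constrained, the expansion is suppressed, so σ = -E·α·ΔT. Convert E = 170 GPa = 1.7 × 10¹¹ Pa.
  σ = -(1.7 × 10¹¹) × (1 × 10⁻⁵) × 69 = -1.173 × 10⁸ Pa = -117.3 MPa (compressive)
Final answer: (a) ε_th = 0.00069, (b) σ = -117.3 MPa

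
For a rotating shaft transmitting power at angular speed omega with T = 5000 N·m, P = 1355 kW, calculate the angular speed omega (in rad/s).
Model: a rotating shaft transmitting power at angular speed omega, so P = T·omega.
Solve for omega: omega = P / T.
Convert to SI units:
  P = 1355 kW = 1.355 × 10⁶ W
Substitute:
  omega = (1.355 × 10⁶) / 5000
  omega = 271 rad/s
Final answer: omega = 271 rad/s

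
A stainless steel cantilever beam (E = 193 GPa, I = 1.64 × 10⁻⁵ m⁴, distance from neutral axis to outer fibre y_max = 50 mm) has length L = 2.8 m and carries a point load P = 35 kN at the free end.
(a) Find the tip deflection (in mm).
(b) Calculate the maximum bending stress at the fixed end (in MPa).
(a) Tip deflection of a cantilever with an end point load: δ = P·L^3 / (3·E·I). Convert P = 35 kN = 35000 N, E = 193 GPa = 1.93 × 10¹¹ Pa.
  δ = (35000 × 2.8^3) / (3 × (1.93 × 10¹¹) × (1.64 × 10⁻⁵)) = 0.08091 m = 80.91 mm
(b) Maximum bending moment at the fixed end: M = P·L = 35000 × 2.8 = 98000 N·m. Convert y_max = 50 mm = 0.05 m.
  σ = M·y_max / I = (98000 × 0.05) / (1.64 × 10⁻⁵) = 2.988 × 10⁸ Pa = 298.8 MPa
Final answer: (a) δ = 80.91 mm, (b) σ = 298.8 MPa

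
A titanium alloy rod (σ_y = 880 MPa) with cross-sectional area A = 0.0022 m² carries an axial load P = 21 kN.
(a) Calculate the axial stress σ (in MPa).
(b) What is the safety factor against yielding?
(a) Axial stress σ = P/A. Convert P = 21 kN = 21000 N.
  σ = 21000 / 0.0022 = 9.545 × 10⁶ Pa = 9.545 MPa
(b) Safety factor SF = σ_y/σ = 880 / 9.545 = 92.19
Final answer: (a) σ = 9.545 MPa, (b) SF = 92.19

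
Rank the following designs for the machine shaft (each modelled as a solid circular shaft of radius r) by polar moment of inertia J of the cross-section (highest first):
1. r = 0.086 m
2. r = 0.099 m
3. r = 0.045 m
Model: a solid circular shaft of radius r, so J = (π·r^4) / 2 (SI units).
  Case 1: J = (π × 0.086^4) / 2 = 8.592 × 10⁻⁵ m⁴
  Case 2: J = (π × 0.099^4) / 2 = 0.0001509 m⁴
  Case 3: J = (π × 0.045^4) / 2 = 6.441 × 10⁻⁶ m⁴
Ordering: 0.0001509 m⁴ (case 2) > 8.592 × 10⁻⁵ m⁴ (case 1) > 6.441 × 10⁻⁶ m⁴ (case 3)
Final answer: 2, 1, 3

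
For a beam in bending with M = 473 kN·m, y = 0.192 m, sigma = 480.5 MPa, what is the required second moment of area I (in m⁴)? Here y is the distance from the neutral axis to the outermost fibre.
Model: a beam in bending, so sigma = (M·y) / I.
Solve for I: I = (M·y) / sigma.
Convert to SI units:
  M = 473 kN·m = 473000 N·m
  sigma = 480.5 MPa = 4.805 × 10⁸ Pa
Substitute:
  I = (473000 × 0.192) / (4.805 × 10⁸)
  I = 0.000189 m⁴
Final answer: I = 0.000189 m⁴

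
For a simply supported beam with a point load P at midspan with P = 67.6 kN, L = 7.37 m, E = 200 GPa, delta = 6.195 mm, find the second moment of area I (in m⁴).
Model: a simply supported beam with a point load P at midspan, so delta = (P·L^3) / (48·E·I).
Solve for I: I = (P·L^3) / (48·delta·E).
Convert to SI units:
  P = 67.6 kN = 67600 N
  E = 200 GPa = 2 × 10¹¹ Pa
  delta = 6.195 mm = 0.006195 m
Substitute:
  I = (67600 × 7.37^3) / (48 × 0.006195 × (2 × 10¹¹))
  I = 0.000455 m⁴
Final answer: I = 0.000455 m⁴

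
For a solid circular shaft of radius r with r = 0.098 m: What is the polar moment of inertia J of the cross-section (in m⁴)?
Model: a solid circular shaft of radius r, so J = (π·r^4) / 2.
Substitute:
  J = (π × 0.098^4) / 2
  J = 0.0001449 m⁴
Final answer: J = 0.0001449 m⁴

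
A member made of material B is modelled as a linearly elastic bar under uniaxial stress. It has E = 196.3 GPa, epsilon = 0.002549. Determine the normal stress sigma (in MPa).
Model: a linearly elastic bar under uniaxial stress, so sigma = E·epsilon.
Convert to SI units:
  E = 196.3 GPa = 1.963 × 10¹¹ Pa
Substitute:
  sigma = (1.963 × 10¹¹) × 0.002549
  sigma = 5.004 × 10⁸ Pa
Convert: sigma = 5.004 × 10⁸ Pa = 500.4 MPa
Final answer: sigma = 500.4 MPa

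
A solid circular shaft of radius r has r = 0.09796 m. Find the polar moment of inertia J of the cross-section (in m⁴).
Model: a solid circular shaft of radius r, so J = (π·r^4) / 2.
Substitute:
  J = (π × 0.09796^4) / 2
  J = 0.0001446 m⁴
Final answer: J = 0.0001446 m⁴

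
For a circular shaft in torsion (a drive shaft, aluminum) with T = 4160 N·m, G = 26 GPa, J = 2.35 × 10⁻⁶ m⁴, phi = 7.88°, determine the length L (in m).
Model: a circular shaft in torsion, so phi = (T·L) / (G·J).
Solve for L: L = (phi·G·J) / T.
Convert to SI units:
  G = 26 GPa = 2.6 × 10¹⁰ Pa
  phi = 7.88° = 0.1375 rad
Substitute:
  L = (0.1375 × (2.6 × 10¹⁰) × (2.35 × 10⁻⁶)) / 4160
  L = 2.02 m
Final answer: L = 2.02 m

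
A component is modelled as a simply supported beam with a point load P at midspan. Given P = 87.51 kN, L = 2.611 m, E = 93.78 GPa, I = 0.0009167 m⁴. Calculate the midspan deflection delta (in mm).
Model: a simply supported beam with a point load P at midspan, so delta = (P·L^3) / (48·E·I).
Convert to SI units:
  P = 87.51 kN = 87510 N
  E = 93.78 GPa = 9.378 × 10¹⁰ Pa
Substitute:
  delta = (87510 × 2.611^3) / (48 × (9.378 × 10¹⁰) × 0.0009167)
  delta = 0.0003775 m
Convert: delta = 0.0003775 m = 0.3775 mm
Final answer: delta = 0.3775 mm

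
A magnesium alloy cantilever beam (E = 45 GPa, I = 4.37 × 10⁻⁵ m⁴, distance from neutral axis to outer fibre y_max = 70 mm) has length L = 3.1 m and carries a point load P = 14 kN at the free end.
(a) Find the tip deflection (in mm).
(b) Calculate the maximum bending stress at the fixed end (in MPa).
(a) Tip deflection of a cantilever with an end point load: δ = P·L^3 / (3·E·I). Convert P = 14 kN = 14000 N, E = 45 GPa = 4.5 × 10¹⁰ Pa.
  δ = (14000 × 3.1^3) / (3 × (4.5 × 10¹⁰) × (4.37 × 10⁻⁵)) = 0.0707 m = 70.7 mm
(b) Maximum bending moment at the fixed end: M = P·L = 14000 × 3.1 = 43400 N·m. Convert y_max = 70 mm = 0.07 m.
  σ = M·y_max / I = (43400 × 0.07) / (4.37 × 10⁻⁵) = 6.952 × 10⁷ Pa = 69.52 MPa
Final answer: (a) δ = 70.7 mm, (b) σ = 69.52 MPa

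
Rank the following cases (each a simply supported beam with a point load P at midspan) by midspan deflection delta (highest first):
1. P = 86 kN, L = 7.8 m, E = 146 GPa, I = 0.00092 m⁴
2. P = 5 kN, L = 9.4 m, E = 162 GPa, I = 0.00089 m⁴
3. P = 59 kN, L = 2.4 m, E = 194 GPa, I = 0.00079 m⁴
Model: a simply supported beam with a point load P at midspan, so delta = (P·L^3) / (48·E·I) (SI units).
  Case 1: delta = (86000 × 7.8^3) / (48 × (1.46 × 10¹¹) × 0.00092) = 0.00633 m = 6.33 mm
  Case 2: delta = (5000 × 9.4^3) / (48 × (1.62 × 10¹¹) × 0.00089) = 0.0006001 m = 0.6001 mm
  Case 3: delta = (59000 × 2.4^3) / (48 × (1.94 × 10¹¹) × 0.00079) = 0.0001109 m = 0.1109 mm
Ordering: 6.33 mm (case 1) > 0.6001 mm (case 2) > 0.1109 mm (case 3)
Final answer: 1, 2, 3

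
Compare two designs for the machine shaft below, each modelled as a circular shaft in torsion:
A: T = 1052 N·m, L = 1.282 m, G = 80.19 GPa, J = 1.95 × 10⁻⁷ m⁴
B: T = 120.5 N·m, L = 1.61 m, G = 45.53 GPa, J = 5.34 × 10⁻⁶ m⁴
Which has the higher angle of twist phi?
Model: a circular shaft in torsion, so phi = (T·L) / (G·J) (SI units).
  A: phi = (1052 × 1.282) / ((8.019 × 10¹⁰) × (1.95 × 10⁻⁷)) = 0.08625 rad = 4.942°
  B: phi = (120.5 × 1.61) / ((4.553 × 10¹⁰) × (5.34 × 10⁻⁶)) = 0.0007979 rad = 0.04572°
4.942° > 0.04572°, so A is larger.
Final answer: A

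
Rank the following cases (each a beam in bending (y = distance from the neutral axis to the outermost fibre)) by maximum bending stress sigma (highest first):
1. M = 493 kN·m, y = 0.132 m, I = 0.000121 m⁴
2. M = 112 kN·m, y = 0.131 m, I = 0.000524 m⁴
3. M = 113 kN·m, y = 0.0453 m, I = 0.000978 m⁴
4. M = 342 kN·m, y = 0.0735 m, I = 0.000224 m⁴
Model: a beam in bending (y = distance from the neutral axis to the outermost fibre), so sigma = (M·y) / I (SI units).
  Case 1: sigma = (493000 × 0.132) / 0.000121 = 5.378 × 10⁸ Pa = 537.8 MPa
  Case 2: sigma = (112000 × 0.131) / 0.000524 = 2.8 × 10⁷ Pa = 28 MPa
  Case 3: sigma = (113000 × 0.0453) / 0.000978 = 5.234 × 10⁶ Pa = 5.234 MPa
  Case 4: sigma = (342000 × 0.0735) / 0.000224 = 1.122 × 10⁸ Pa = 112.2 MPa
Ordering: 537.8 MPa (case 1) > 112.2 MPa (case 4) > 28 MPa (case 2) > 5.234 MPa (case 3)
Final answer: 1, 4, 2, 3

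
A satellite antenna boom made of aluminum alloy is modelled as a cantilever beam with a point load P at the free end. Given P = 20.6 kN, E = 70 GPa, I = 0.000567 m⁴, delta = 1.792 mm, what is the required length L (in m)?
Model: a cantilever beam with a point load P at the free end, so delta = (P·L^3) / (3·E·I).
Solve for L: L = ((3·delta·E·I) / P)^(1/3).
Convert to SI units:
  P = 20.6 kN = 20600 N
  E = 70 GPa = 7 × 10¹⁰ Pa
  delta = 1.792 mm = 0.001792 m
Substitute:
  L = ((3 × 0.001792 × (7 × 10¹⁰) × 0.000567) / 20600)^(1/3)
  L = 2.18 m
Final answer: L = 2.18 m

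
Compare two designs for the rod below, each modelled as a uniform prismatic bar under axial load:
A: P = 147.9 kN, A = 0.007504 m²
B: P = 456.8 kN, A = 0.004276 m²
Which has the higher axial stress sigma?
Model: a uniform prismatic bar under axial load, so sigma = P / A (SI units).
  A: sigma = 147900 / 0.007504 = 1.971 × 10⁷ Pa = 19.71 MPa
  B: sigma = 456800 / 0.004276 = 1.068 × 10⁸ Pa = 106.8 MPa
106.8 MPa > 19.71 MPa, so B is larger.
Final answer: B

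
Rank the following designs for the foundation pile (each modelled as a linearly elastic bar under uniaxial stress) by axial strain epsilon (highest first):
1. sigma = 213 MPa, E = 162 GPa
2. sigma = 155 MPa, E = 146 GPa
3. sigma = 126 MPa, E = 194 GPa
Model: a linearly elastic bar under uniaxial stress, so epsilon = sigma / E (SI units).
  Case 1: epsilon = (2.13 × 10⁸) / (1.62 × 10¹¹) = 0.001315
  Case 2: epsilon = (1.55 × 10⁸) / (1.46 × 10¹¹) = 0.001062
  Case 3: epsilon = (1.26 × 10⁸) / (1.94 × 10¹¹) = 0.0006495
Ordering: 0.001315 (case 1) > 0.001062 (case 2) > 0.0006495 (case 3)
Final answer: 1, 2, 3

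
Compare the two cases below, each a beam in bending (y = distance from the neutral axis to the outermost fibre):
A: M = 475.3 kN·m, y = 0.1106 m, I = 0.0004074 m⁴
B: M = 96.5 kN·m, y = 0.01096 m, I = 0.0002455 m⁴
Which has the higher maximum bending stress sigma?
Model: a beam in bending (y = distance from the neutral axis to the outermost fibre), so sigma = (M·y) / I (SI units).
  A: sigma = (475300 × 0.1106) / 0.0004074 = 1.29 × 10⁸ Pa = 129 MPa
  B: sigma = (96500 × 0.01096) / 0.0002455 = 4.308 × 10⁶ Pa = 4.308 MPa
129 MPa > 4.308 MPa, so A is larger.
Final answer: A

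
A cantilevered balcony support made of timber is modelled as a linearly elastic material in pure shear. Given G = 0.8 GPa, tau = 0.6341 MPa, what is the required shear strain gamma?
Model: a linearly elastic material in pure shear, so tau = G·gamma.
Solve for gamma: gamma = tau / G.
Convert to SI units:
  G = 0.8 GPa = 8 × 10⁸ Pa
  tau = 0.6341 MPa = 634100 Pa
Substitute:
  gamma = 634100 / (8 × 10⁸)
  gamma = 0.0007926
Final answer: gamma = 0.0007926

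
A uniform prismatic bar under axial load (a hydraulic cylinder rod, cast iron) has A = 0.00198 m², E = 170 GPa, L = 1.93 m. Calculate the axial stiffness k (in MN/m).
Model: a uniform prismatic bar under axial load, so k = (A·E) / L.
Convert to SI units:
  E = 170 GPa = 1.7 × 10¹¹ Pa
Substitute:
  k = (0.00198 × (1.7 × 10¹¹)) / 1.93
  k = 1.744 × 10⁸ N/m
Convert: k = 1.744 × 10⁸ N/m = 174.4 MN/m
Final answer: k = 174.4 MN/m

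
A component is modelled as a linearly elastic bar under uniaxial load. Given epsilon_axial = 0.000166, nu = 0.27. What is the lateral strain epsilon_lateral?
Model: a linearly elastic bar under uniaxial load, so epsilon_lateral = -nu·epsilon_axial.
Substitute:
  epsilon_lateral = -(0.27 × 0.000166)
  epsilon_lateral = -4.482 × 10⁻⁵
Final answer: epsilon_lateral = -4.482 × 10⁻⁵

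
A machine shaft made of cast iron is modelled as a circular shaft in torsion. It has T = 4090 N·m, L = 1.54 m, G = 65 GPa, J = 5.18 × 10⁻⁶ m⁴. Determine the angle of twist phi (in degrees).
Model: a circular shaft in torsion, so phi = (T·L) / (G·J).
Convert to SI units:
  G = 65 GPa = 6.5 × 10¹⁰ Pa
Substitute:
  phi = (4090 × 1.54) / ((6.5 × 10¹⁰) × (5.18 × 10⁻⁶))
  phi = 0.01871 rad
Convert to degrees: phi = 0.01871 × 180/π = 1.072°
Final answer: phi = 1.072°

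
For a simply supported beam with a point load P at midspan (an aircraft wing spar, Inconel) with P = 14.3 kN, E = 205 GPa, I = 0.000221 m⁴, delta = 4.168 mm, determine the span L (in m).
Model: a simply supported beam with a point load P at midspan, so delta = (P·L^3) / (48·E·I).
Solve for L: L = ((48·delta·E·I) / P)^(1/3).
Convert to SI units:
  P = 14.3 kN = 14300 N
  E = 205 GPa = 2.05 × 10¹¹ Pa
  delta = 4.168 mm = 0.004168 m
Substitute:
  L = ((48 × 0.004168 × (2.05 × 10¹¹) × 0.000221) / 14300)^(1/3)
  L = 8.59 m
Final answer: L = 8.59 m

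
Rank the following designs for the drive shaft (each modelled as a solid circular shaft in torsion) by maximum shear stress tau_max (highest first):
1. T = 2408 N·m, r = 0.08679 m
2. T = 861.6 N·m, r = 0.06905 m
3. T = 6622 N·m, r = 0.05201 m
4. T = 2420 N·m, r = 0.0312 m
Model: a solid circular shaft in torsion, so tau_max = (2·T) / (π·r^3) (SI units).
  Case 1: tau_max = (2 × 2408) / (π × 0.08679^3) = 2.345 × 10⁶ Pa = 2.345 MPa
  Case 2: tau_max = (2 × 861.6) / (π × 0.06905^3) = 1.666 × 10⁶ Pa = 1.666 MPa
  Case 3: tau_max = (2 × 6622) / (π × 0.05201^3) = 2.996 × 10⁷ Pa = 29.96 MPa
  Case 4: tau_max = (2 × 2420) / (π × 0.0312^3) = 5.073 × 10⁷ Pa = 50.73 MPa
Ordering: 50.73 MPa (case 4) > 29.96 MPa (case 3) > 2.345 MPa (case 1) > 1.666 MPa (case 2)
Final answer: 4, 3, 1, 2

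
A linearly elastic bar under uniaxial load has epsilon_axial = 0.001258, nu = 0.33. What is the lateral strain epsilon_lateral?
Model: a linearly elastic bar under uniaxial load, so epsilon_lateral = -nu·epsilon_axial.
Substitute:
  epsilon_lateral = -(0.33 × 0.001258)
  epsilon_lateral = -0.0004151
Final answer: epsilon_lateral = -0.0004151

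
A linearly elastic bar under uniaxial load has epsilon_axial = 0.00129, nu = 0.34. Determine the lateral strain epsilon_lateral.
Model: a linearly elastic bar under uniaxial load, so epsilon_lateral = -nu·epsilon_axial.
Substitute:
  epsilon_lateral = -(0.34 × 0.00129)
  epsilon_lateral = -0.0004386
Final answer: epsilon_lateral = -0.0004386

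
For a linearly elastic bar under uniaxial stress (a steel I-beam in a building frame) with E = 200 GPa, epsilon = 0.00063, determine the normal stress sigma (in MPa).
Model: a linearly elastic bar under uniaxial stress, so epsilon = sigma / E.
Solve for sigma: sigma = epsilon·E.
Convert to SI units:
  E = 200 GPa = 2 × 10¹¹ Pa
Substitute:
  sigma = 0.00063 × (2 × 10¹¹)
  sigma = 1.26 × 10⁸ Pa
Convert: sigma = 1.26 × 10⁸ Pa = 126 MPa
Final answer: sigma = 126 MPa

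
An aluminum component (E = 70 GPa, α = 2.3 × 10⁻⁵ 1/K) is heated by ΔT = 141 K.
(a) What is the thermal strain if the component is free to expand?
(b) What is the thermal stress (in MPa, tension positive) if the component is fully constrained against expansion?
(a) Free thermal strain ε_th = α·ΔT = (2.3 × 10⁻⁵) × 141 = 0.003243
(b) Fully constrained, the expansion is suppressed, so σ = -E·α·ΔT. Convert E = 70 GPa = 7 × 10¹⁰ Pa.
  σ = -(7 × 10¹⁰) × (2.3 × 10⁻⁵) × 141 = -2.27 × 10⁸ Pa = -227 MPa (compressive)
Final answer: (a) ε_th = 0.003243, (b) σ = -227 MPa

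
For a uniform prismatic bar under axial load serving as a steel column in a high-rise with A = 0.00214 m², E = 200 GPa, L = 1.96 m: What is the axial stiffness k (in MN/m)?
Model: a uniform prismatic bar under axial load, so k = (A·E) / L.
Convert to SI units:
  E = 200 GPa = 2 × 10¹¹ Pa
Substitute:
  k = (0.00214 × (2 × 10¹¹)) / 1.96
  k = 2.184 × 10⁸ N/m
Convert: k = 2.184 × 10⁸ N/m = 218.4 MN/m
Final answer: k = 218.4 MN/m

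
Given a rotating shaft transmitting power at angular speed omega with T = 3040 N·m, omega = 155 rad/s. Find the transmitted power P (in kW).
Model: a rotating shaft transmitting power at angular speed omega, so P = T·omega.
Substitute:
  P = 3040 × 155
  P = 471200 W
Convert: P = 471200 W = 471.2 kW
Final answer: P = 471.2 kW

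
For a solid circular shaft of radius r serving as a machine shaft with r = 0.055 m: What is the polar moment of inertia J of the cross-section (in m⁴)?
Model: a solid circular shaft of radius r, so J = (π·r^4) / 2.
Substitute:
  J = (π × 0.055^4) / 2
  J = 1.437 × 10⁻⁵ m⁴
Final answer: J = 1.437 × 10⁻⁵ m⁴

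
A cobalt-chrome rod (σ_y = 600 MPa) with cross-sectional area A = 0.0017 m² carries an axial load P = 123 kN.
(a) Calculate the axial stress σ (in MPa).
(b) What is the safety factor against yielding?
(a) Axial stress σ = P/A. Convert P = 123 kN = 123000 N.
  σ = 123000 / 0.0017 = 7.235 × 10⁷ Pa = 72.35 MPa
(b) Safety factor SF = σ_y/σ = 600 / 72.35 = 8.293
Final answer: (a) σ = 72.35 MPa, (b) SF = 8.293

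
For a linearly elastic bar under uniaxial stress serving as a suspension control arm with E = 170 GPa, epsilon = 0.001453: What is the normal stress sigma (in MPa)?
Model: a linearly elastic bar under uniaxial stress, so sigma = E·epsilon.
Convert to SI units:
  E = 170 GPa = 1.7 × 10¹¹ Pa
Substitute:
  sigma = (1.7 × 10¹¹) × 0.001453
  sigma = 2.47 × 10⁸ Pa
Convert: sigma = 2.47 × 10⁸ Pa = 247 MPa
Final answer: sigma = 247 MPa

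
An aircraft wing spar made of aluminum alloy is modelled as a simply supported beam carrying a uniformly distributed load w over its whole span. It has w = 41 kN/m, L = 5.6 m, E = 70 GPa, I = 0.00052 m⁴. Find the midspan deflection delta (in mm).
Model: a simply supported beam carrying a uniformly distributed load w over its whole span, so delta = (5·w·L^4) / (384·E·I).
Convert to SI units:
  w = 41 kN/m = 41000 N/m
  E = 70 GPa = 7 × 10¹⁰ Pa
Substitute:
  delta = (5 × 41000 × 5.6^4) / (384 × (7 × 10¹⁰) × 0.00052)
  delta = 0.01442 m
Convert: delta = 0.01442 m = 14.42 mm
Final answer: delta = 14.42 mm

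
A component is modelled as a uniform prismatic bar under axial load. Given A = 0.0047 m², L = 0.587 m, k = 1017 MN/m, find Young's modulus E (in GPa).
Model: a uniform prismatic bar under axial load, so k = (A·E) / L.
Solve for E: E = (k·L) / A.
Convert to SI units:
  k = 1017 MN/m = 1.017 × 10⁹ N/m
Substitute:
  E = ((1.017 × 10⁹) × 0.587) / 0.0047
  E = 1.27 × 10¹¹ Pa
Convert: E = 1.27 × 10¹¹ Pa = 127 GPa
Final answer: E = 127 GPa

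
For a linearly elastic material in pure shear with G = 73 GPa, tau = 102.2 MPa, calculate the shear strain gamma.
Model: a linearly elastic material in pure shear, so tau = G·gamma.
Solve for gamma: gamma = tau / G.
Convert to SI units:
  G = 73 GPa = 7.3 × 10¹⁰ Pa
  tau = 102.2 MPa = 1.022 × 10⁸ Pa
Substitute:
  gamma = (1.022 × 10⁸) / (7.3 × 10¹⁰)
  gamma = 0.0014
Final answer: gamma = 0.0014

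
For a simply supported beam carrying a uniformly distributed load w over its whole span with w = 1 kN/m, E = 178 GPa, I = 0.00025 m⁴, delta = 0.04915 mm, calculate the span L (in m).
Model: a simply supported beam carrying a uniformly distributed load w over its whole span, so delta = (5·w·L^4) / (384·E·I).
Solve for L: L = ((384·delta·E·I) / (5·w))^(1/4).
Convert to SI units:
  w = 1 kN/m = 1000 N/m
  E = 178 GPa = 1.78 × 10¹¹ Pa
  delta = 0.04915 mm = 4.915 × 10⁻⁵ m
Substitute:
  L = ((384 × (4.915 × 10⁻⁵) × (1.78 × 10¹¹) × 0.00025) / (5 × 1000))^(1/4)
  L = 3.6 m
Final answer: L = 3.6 m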